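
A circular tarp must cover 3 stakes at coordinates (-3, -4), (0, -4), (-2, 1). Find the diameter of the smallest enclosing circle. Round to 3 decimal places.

Call the three points A, B, C in the order given.
Side lengths²: AB² = 9, AC² = 26, BC² = 29.
Since BC² = 29 < 26 + 9 = 35, the triangle is acute, so the smallest enclosing circle is the circumcircle.
Circumcentre = (-1.5, -1.7), r² = 7.54.
Diameter = 2r = 2√(7.54) ≈ 5.492.

5.492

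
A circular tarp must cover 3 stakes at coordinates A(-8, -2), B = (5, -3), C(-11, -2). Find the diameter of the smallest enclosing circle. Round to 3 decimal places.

Side lengths²: AB² = 170, AC² = 9, BC² = 257.
Since BC² = 257 ≥ 170 + 9 = 179, the angle opposite BC is not acute, so the smallest enclosing circle has BC as diameter.
Centre = midpoint of BC = (-3, -2.5), r² = 257/4 = 64.25.
Diameter = 2r = 2√(64.25) ≈ 16.031.

16.031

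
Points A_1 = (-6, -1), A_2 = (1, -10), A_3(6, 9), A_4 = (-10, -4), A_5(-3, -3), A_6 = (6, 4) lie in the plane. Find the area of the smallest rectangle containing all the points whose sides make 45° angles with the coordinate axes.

In coordinates u = x + y, v = x − y the rectangle is axis-aligned; the map (x,y)→(u,v) scales areas by 2.
u-values: -7, -9, 15, -14, -6, 10; range = 15 − (-14) = 29.
v-values: -5, 11, -3, -6, 0, 2; range = 11 − (-6) = 17.
Area = (29 × 17) / 2 = 246.5.

246.5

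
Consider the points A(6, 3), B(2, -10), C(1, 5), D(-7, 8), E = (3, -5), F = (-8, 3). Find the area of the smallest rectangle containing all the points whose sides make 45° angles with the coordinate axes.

In coordinates u = x + y, v = x − y the rectangle is axis-aligned; the map (x,y)→(u,v) scales areas by 2.
u-values: 9, -8, 6, 1, -2, -5; range = 9 − (-8) = 17.
v-values: 3, 12, -4, -15, 8, -11; range = 12 − (-15) = 27.
Area = (17 × 27) / 2 = 229.5.

229.5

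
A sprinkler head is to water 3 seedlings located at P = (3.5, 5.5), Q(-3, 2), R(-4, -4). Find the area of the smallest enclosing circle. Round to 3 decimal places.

115.061

Side lengths²: PQ² = 54.5, PR² = 146.5, QR² = 37.
Since PR² = 146.5 ≥ 54.5 + 37 = 91.5, the angle opposite PR is not acute, so the smallest enclosing circle has PR as diameter.
Centre = midpoint of PR = (-0.25, 0.75), r² = 146.5/4 = 36.625.
Area = π·r² = π·36.625 ≈ 115.061.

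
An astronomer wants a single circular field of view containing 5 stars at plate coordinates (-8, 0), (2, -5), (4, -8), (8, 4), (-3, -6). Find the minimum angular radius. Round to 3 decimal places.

By Welzl's lemma the MEC is supported by two points (diametrically opposite) or three points (on a circumcircle).
The minimum enclosing circle is determined by three boundary points: (-8, 0), (4, -8), (8, 4).
Their circumcentre is (6/11, -2/11) with r² = 8840/121.
The farthest remaining point (-3, -6) is at distance² 5617/121 ≤ 8840/121.
r = √(8840/121) ≈ 8.547.

8.547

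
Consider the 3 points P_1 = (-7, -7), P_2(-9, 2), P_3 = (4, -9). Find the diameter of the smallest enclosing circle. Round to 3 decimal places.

17.029

Side lengths²: P_1P_2² = 85, P_1P_3² = 125, P_2P_3² = 290.
Since P_2P_3² = 290 ≥ 125 + 85 = 210, the angle opposite P_2P_3 is not acute, so the smallest enclosing circle has P_2P_3 as diameter.
Centre = midpoint of P_2P_3 = (-2.5, -3.5), r² = 290/4 = 72.5.
Diameter = 2r = 2√(72.5) ≈ 17.029.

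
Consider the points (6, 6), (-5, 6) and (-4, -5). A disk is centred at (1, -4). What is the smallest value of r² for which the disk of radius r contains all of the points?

The required radius is the distance from (1, -4) to the farthest point.
Squared distances: 125, 136, 26.
Maximum is 136, attained at (-5, 6).

136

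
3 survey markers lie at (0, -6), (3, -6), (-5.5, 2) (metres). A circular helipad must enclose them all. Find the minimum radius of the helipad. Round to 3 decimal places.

Call the three points A, B, C in the order given.
Side lengths²: AB² = 9, AC² = 94.25, BC² = 136.25.
Since BC² = 136.25 ≥ 94.25 + 9 = 103.25, the angle opposite BC is not acute, so the smallest enclosing circle has BC as diameter.
Centre = midpoint of BC = (-1.25, -2), r² = 136.25/4 = 34.0625.
r = √(34.0625) ≈ 5.836.

5.836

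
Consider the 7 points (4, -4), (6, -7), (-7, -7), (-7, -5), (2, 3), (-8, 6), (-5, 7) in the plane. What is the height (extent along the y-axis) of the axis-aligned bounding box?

max y = 7, min y = -7, so height = 14.

14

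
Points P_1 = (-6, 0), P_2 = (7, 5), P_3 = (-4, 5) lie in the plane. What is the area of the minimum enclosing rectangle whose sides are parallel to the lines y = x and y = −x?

99

In coordinates u = x + y, v = x − y the rectangle is axis-aligned; the map (x,y)→(u,v) scales areas by 2.
u-values: -6, 12, 1; range = 12 − (-6) = 18.
v-values: -6, 2, -9; range = 2 − (-9) = 11.
Area = (18 × 11) / 2 = 99.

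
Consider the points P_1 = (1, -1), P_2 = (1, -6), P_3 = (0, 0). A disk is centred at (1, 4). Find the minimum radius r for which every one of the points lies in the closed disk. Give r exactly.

The required radius is the distance from (1, 4) to the farthest point.
Squared distances: 25, 100, 17.
Maximum is 100, attained at P_2.
r = √100 = 10.

10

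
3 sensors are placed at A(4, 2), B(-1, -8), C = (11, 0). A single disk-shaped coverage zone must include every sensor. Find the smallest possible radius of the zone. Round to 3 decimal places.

7.211

Side lengths²: AB² = 125, AC² = 53, BC² = 208.
Since BC² = 208 ≥ 125 + 53 = 178, the angle opposite BC is not acute, so the smallest enclosing circle has BC as diameter.
Centre = midpoint of BC = (5, -4), r² = 208/4 = 52.
r = √52 ≈ 7.211.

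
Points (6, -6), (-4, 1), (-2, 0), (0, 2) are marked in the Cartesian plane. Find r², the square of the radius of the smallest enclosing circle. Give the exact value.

37.25

By Welzl's lemma the MEC is supported by two points (diametrically opposite) or three points (on a circumcircle).
The farthest pair is (6, -6)–(-4, 1) with squared distance 149. The circle on this segment as diameter has centre (1, -2.5) and r² = 149/4 = 37.25.
Check (-2, 0): distance² to centre = 15.25 ≤ 37.25, so it lies inside.
All remaining points lie in this disk, and no smaller disk contains both endpoints, so this is the minimum enclosing circle.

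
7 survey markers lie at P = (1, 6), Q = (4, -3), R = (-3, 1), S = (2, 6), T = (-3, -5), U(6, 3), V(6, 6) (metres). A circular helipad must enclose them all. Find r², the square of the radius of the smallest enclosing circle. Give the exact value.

50.5

The minimum enclosing circle of a finite set is fixed by two of the points (as a diameter) or three (as a circumcircle).
The farthest pair is T–V with squared distance 202. The circle on this segment as diameter has centre (1.5, 0.5) and r² = 202/4 = 50.5.
Check P: distance² to centre = 30.5 ≤ 50.5, so it lies inside.
All remaining points lie in this disk, and no smaller disk contains both endpoints, so this is the minimum enclosing circle.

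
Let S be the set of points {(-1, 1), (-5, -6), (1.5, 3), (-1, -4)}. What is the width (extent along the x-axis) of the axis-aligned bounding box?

max x = 1.5, min x = -5, so width = 6.5.

6.5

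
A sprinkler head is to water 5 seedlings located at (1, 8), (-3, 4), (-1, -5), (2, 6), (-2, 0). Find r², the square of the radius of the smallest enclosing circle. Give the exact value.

The minimum enclosing circle of a finite set is fixed by two of the points (as a diameter) or three (as a circumcircle).
The farthest pair is (1, 8)–(-1, -5) with squared distance 173. The circle on this segment as diameter has centre (0, 1.5) and r² = 173/4 = 43.25.
Check (-3, 4): distance² to centre = 15.25 ≤ 43.25, so it lies inside.
All remaining points lie in this disk, and no smaller disk contains both endpoints, so this is the minimum enclosing circle.

43.25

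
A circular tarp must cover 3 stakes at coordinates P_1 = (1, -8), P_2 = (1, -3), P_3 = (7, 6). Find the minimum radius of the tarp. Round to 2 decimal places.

Side lengths²: P_1P_2² = 25, P_1P_3² = 232, P_2P_3² = 117.
Since P_1P_3² = 232 ≥ 117 + 25 = 142, the angle opposite P_1P_3 is not acute, so the smallest enclosing circle has P_1P_3 as diameter.
Centre = midpoint of P_1P_3 = (4, -1), r² = 232/4 = 58.
r = √58 ≈ 7.62.

7.62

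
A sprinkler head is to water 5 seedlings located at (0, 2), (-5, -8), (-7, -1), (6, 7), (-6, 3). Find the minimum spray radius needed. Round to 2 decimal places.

9.30

The minimum enclosing circle of a finite set is fixed by two of the points (as a diameter) or three (as a circumcircle).
The farthest pair is (-5, -8)–(6, 7) with squared distance 346. The circle on this segment as diameter has centre (0.5, -0.5) and r² = 346/4 = 86.5.
Check (0, 2): distance² to centre = 6.5 ≤ 86.5, so it lies inside.
All remaining points lie in this disk, and no smaller disk contains both endpoints, so this is the minimum enclosing circle.
r = √(86.5) ≈ 9.30.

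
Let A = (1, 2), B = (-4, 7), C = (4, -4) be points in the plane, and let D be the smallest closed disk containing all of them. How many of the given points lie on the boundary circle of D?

2

Side lengths²: AB² = 50, AC² = 45, BC² = 185.
Since BC² = 185 ≥ 50 + 45 = 95, the angle opposite BC is not acute, so the smallest enclosing circle has BC as diameter.
Centre = midpoint of BC = (0, 1.5), r² = 185/4 = 46.25.
The points at distance exactly r from the centre are B, C — 2 points.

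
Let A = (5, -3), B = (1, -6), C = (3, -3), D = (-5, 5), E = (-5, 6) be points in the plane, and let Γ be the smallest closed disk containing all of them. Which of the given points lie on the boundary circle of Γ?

The minimum enclosing circle is determined by three boundary points: A, B, E.
Their circumcentre is (-9/11, 13/22) with r² = 22625/484.
The farthest remaining point D is at distance² 17873/484 ≤ 22625/484.
The points at distance exactly r from the centre are A, B, E — 3 points.

A, B, E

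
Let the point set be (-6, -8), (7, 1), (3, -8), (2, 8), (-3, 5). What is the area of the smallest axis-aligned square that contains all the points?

The bounding box has width 13 and height 16.
An axis-aligned square enclosing the set must have side ≥ max(width, height).
So the minimum side is max(13, 16) = 16.
Area = 16² = 256.

256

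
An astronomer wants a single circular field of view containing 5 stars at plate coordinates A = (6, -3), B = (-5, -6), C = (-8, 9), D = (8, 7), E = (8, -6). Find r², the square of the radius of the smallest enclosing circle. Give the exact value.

The farthest pair is C–E with squared distance 481. The circle on this segment as diameter has centre (0, 1.5) and r² = 481/4 = 120.25.
Check A: distance² to centre = 56.25 ≤ 120.25, so it lies inside.
All remaining points lie in this disk, and no smaller disk contains both endpoints, so this is the minimum enclosing circle.

120.25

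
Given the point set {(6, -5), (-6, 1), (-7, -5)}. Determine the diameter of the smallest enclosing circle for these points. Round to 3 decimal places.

13.601

Call the three points A, B, C in the order given.
Side lengths²: AB² = 180, AC² = 169, BC² = 37.
Since AB² = 180 < 169 + 37 = 206, the triangle is acute, so the smallest enclosing circle is the circumcircle.
Circumcentre = (-0.5, -3), r² = 46.25.
Diameter = 2r = 2√(46.25) ≈ 13.601.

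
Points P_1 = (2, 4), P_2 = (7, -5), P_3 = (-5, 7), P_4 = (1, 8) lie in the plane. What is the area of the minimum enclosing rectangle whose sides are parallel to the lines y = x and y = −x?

84

In coordinates u = x + y, v = x − y the rectangle is axis-aligned; the map (x,y)→(u,v) scales areas by 2.
u-values: 6, 2, 2, 9; range = 9 − 2 = 7.
v-values: -2, 12, -12, -7; range = 12 − (-12) = 24.
Area = (7 × 24) / 2 = 84.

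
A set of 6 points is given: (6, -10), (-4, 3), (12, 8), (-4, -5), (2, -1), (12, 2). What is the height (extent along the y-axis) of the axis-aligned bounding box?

max y = 8, min y = -10, so height = 18.

18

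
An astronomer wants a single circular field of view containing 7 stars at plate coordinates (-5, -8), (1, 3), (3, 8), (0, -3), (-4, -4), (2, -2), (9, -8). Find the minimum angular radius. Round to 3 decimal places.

A smallest enclosing disk is always determined by at most three of the input points on its boundary.
The minimum enclosing circle is determined by three boundary points: (-5, -8), (3, 8), (9, -8).
Their circumcentre is (2, -1.5) with r² = 91.25.
The farthest remaining point (-4, -4) is at distance² 42.25 ≤ 91.25.
r = √(91.25) ≈ 9.552.

9.552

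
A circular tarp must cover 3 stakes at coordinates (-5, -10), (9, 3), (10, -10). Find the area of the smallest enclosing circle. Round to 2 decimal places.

Call the three points A, B, C in the order given.
Side lengths²: AB² = 365, AC² = 225, BC² = 170.
Since AB² = 365 < 225 + 170 = 395, the triangle is acute, so the smallest enclosing circle is the circumcircle.
Circumcentre = (2.5, -105/26), r² = 31025/338.
Area = π·r² = π·31025/338 ≈ 288.37.

288.37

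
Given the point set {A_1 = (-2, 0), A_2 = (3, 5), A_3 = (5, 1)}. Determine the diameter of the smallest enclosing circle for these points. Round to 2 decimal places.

Side lengths²: A_1A_2² = 50, A_1A_3² = 50, A_2A_3² = 20.
Since A_1A_3² = 50 < 50 + 20 = 70, the triangle is acute, so the smallest enclosing circle is the circumcircle.
Circumcentre = (4/3, 5/3), r² = 125/9.
Diameter = 2r = 2√(125/9) ≈ 7.45.

7.45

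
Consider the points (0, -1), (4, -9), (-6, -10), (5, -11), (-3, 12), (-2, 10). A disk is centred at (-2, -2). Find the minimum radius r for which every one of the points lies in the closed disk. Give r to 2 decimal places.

The required radius is the distance from (-2, -2) to the farthest point.
Squared distances: 5, 85, 80, 130, 197, 144.
Maximum is 197, attained at (-3, 12).
r = √197 ≈ 14.04.

14.04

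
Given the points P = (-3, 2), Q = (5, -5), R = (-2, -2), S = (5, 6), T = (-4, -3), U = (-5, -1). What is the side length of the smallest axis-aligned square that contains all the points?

11

The bounding box has width 10 and height 11.
An axis-aligned square enclosing the set must have side ≥ max(width, height).
So the minimum side is max(10, 11) = 11.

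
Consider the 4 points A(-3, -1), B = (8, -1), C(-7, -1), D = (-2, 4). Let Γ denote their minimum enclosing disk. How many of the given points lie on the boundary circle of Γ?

2

By Welzl's lemma the MEC is supported by two points (diametrically opposite) or three points (on a circumcircle).
The farthest pair is B–C with squared distance 225. The circle on this segment as diameter has centre (0.5, -1) and r² = 225/4 = 56.25.
Check A: distance² to centre = 12.25 ≤ 56.25, so it lies inside.
All remaining points lie in this disk, and no smaller disk contains both endpoints, so this is the minimum enclosing circle.
The points at distance exactly r from the centre are B, C — 2 points.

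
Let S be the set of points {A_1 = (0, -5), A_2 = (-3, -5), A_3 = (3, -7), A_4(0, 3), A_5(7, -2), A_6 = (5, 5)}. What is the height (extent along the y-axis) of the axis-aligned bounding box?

max y = 5, min y = -7, so height = 12.

12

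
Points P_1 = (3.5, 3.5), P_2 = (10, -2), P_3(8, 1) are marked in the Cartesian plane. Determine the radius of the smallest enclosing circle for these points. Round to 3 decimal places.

Side lengths²: P_1P_2² = 72.5, P_1P_3² = 26.5, P_2P_3² = 13.
Since P_1P_2² = 72.5 ≥ 26.5 + 13 = 39.5, the angle opposite P_1P_2 is not acute, so the smallest enclosing circle has P_1P_2 as diameter.
Centre = midpoint of P_1P_2 = (6.75, 0.75), r² = 72.5/4 = 18.125.
r = √(18.125) ≈ 4.257.

4.257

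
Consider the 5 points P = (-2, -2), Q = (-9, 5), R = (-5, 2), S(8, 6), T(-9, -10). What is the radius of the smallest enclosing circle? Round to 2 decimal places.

The farthest pair is S–T with squared distance 545. The circle on this segment as diameter has centre (-0.5, -2) and r² = 545/4 = 136.25.
Check P: distance² to centre = 2.25 ≤ 136.25, so it lies inside.
All remaining points lie in this disk, and no smaller disk contains both endpoints, so this is the minimum enclosing circle.
r = √(136.25) ≈ 11.67.

11.67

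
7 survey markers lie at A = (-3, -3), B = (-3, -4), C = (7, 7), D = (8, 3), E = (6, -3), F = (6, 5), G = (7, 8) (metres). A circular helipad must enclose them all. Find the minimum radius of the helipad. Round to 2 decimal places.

The farthest pair is B–G with squared distance 244. The circle on this segment as diameter has centre (2, 2) and r² = 244/4 = 61.
Check A: distance² to centre = 50 ≤ 61, so it lies inside.
All remaining points lie in this disk, and no smaller disk contains both endpoints, so this is the minimum enclosing circle.
r = √61 ≈ 7.81.

7.81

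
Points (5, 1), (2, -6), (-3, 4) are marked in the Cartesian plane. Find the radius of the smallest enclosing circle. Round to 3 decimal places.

Call the three points A, B, C in the order given.
Side lengths²: AB² = 58, AC² = 73, BC² = 125.
Since BC² = 125 < 73 + 58 = 131, the triangle is acute, so the smallest enclosing circle is the circumcircle.
Circumcentre = (-7/26, -23/26), r² = 10585/338.
r = √(10585/338) ≈ 5.596.

5.596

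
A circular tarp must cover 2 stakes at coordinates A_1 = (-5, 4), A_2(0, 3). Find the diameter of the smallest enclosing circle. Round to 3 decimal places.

The smallest circle enclosing two points has them as diameter endpoints.
Centre = midpoint = (-2.5, 3.5); r² = |A_1A_2|²/4 = 26/4 = 6.5.
Diameter = 2r = 2√(6.5) ≈ 5.099.

5.099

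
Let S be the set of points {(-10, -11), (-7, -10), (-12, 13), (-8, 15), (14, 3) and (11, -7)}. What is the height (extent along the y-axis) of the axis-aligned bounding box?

26

max y = 15, min y = -11, so height = 26.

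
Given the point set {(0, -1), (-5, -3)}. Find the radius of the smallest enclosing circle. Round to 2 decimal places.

The smallest circle enclosing two points has them as diameter endpoints.
Centre = midpoint = (-2.5, -2); r² = |(0, -1)−(-5, -3)|²/4 = 29/4 = 7.25.
r = √(7.25) ≈ 2.69.

2.69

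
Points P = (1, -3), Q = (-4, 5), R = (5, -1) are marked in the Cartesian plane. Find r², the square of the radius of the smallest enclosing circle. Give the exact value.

Side lengths²: PQ² = 89, PR² = 20, QR² = 117.
Since QR² = 117 ≥ 89 + 20 = 109, the angle opposite QR is not acute, so the smallest enclosing circle has QR as diameter.
Centre = midpoint of QR = (0.5, 2), r² = 117/4 = 29.25.

29.25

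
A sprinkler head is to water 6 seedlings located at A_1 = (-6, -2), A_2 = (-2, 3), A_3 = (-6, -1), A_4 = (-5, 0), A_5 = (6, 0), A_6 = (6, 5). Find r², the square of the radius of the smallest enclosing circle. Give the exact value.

48.25

A smallest enclosing disk is always determined by at most three of the input points on its boundary.
The farthest pair is A_1–A_6 with squared distance 193. The circle on this segment as diameter has centre (0, 1.5) and r² = 193/4 = 48.25.
Check A_2: distance² to centre = 6.25 ≤ 48.25, so it lies inside.
All remaining points lie in this disk, and no smaller disk contains both endpoints, so this is the minimum enclosing circle.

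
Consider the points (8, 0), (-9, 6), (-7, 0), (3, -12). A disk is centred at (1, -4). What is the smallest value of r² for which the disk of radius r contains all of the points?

The required radius is the distance from (1, -4) to the farthest point.
Squared distances: 65, 200, 80, 68.
Maximum is 200, attained at (-9, 6).

200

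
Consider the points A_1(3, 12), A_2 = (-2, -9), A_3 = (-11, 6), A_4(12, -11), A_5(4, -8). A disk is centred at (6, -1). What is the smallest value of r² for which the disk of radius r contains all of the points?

338

The required radius is the distance from (6, -1) to the farthest point.
Squared distances: 178, 128, 338, 136, 53.
Maximum is 338, attained at A_3.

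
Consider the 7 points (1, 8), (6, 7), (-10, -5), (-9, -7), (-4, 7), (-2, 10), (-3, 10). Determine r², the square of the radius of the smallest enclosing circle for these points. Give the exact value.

A smallest enclosing disk is always determined by at most three of the input points on its boundary.
The farthest pair is (6, 7)–(-9, -7) with squared distance 421. The circle on this segment as diameter has centre (-1.5, 0) and r² = 421/4 = 105.25.
Check (1, 8): distance² to centre = 70.25 ≤ 105.25, so it lies inside.
All remaining points lie in this disk, and no smaller disk contains both endpoints, so this is the minimum enclosing circle.

105.25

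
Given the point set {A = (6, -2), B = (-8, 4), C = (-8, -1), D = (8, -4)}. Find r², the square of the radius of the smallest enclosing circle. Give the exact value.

A smallest enclosing disk is always determined by at most three of the input points on its boundary.
The farthest pair is B–D with squared distance 320. The circle on this segment as diameter has centre (0, 0) and r² = 320/4 = 80.
Check A: distance² to centre = 40 ≤ 80, so it lies inside.
All remaining points lie in this disk, and no smaller disk contains both endpoints, so this is the minimum enclosing circle.

80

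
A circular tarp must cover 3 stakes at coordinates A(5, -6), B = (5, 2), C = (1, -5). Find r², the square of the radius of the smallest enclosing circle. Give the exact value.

17.265625

Side lengths²: AB² = 64, AC² = 17, BC² = 65.
Since BC² = 65 < 64 + 17 = 81, the triangle is acute, so the smallest enclosing circle is the circumcircle.
Circumcentre = (3.875, -2), r² = 17.265625.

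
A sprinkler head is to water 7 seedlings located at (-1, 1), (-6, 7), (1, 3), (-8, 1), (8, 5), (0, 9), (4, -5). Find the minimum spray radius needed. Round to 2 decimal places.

8.27

The minimum enclosing circle of a finite set is fixed by two of the points (as a diameter) or three (as a circumcircle).
The minimum enclosing circle is determined by three boundary points: (-8, 1), (8, 5), (4, -5).
Their circumcentre is (1/6, 7/3) with r² = 2465/36.
The farthest remaining point (-6, 7) is at distance² 2153/36 ≤ 2465/36.
r = √(2465/36) ≈ 8.27.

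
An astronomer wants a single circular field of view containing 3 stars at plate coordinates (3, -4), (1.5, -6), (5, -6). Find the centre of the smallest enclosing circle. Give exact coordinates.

(3.25, -5.75)

Call the three points A, B, C in the order given.
Side lengths²: AB² = 6.25, AC² = 8, BC² = 12.25.
Since BC² = 12.25 < 8 + 6.25 = 14.25, the triangle is acute, so the smallest enclosing circle is the circumcircle.
Circumcentre = (3.25, -5.75), r² = 3.125.
Centre = (3.25, -5.75).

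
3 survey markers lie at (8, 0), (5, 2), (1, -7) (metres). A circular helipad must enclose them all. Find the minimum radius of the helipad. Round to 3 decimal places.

5.022

Call the three points A, B, C in the order given.
Side lengths²: AB² = 13, AC² = 98, BC² = 97.
Since AC² = 98 < 97 + 13 = 110, the triangle is acute, so the smallest enclosing circle is the circumcircle.
Circumcentre = (3.9, -2.9), r² = 25.22.
r = √(25.22) ≈ 5.022.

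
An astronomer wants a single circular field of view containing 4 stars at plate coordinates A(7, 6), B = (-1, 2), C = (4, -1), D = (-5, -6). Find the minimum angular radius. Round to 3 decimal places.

8.485

The farthest pair is A–D with squared distance 288. The circle on this segment as diameter has centre (1, 0) and r² = 288/4 = 72.
Check B: distance² to centre = 8 ≤ 72, so it lies inside.
All remaining points lie in this disk, and no smaller disk contains both endpoints, so this is the minimum enclosing circle.
r = √72 ≈ 8.485.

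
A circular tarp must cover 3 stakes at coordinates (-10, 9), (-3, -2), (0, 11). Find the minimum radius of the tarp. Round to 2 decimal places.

Call the three points A, B, C in the order given.
Side lengths²: AB² = 170, AC² = 104, BC² = 178.
Since BC² = 178 < 170 + 104 = 274, the triangle is acute, so the smallest enclosing circle is the circumcircle.
Circumcentre = (-249/62, 315/62), r² = 98345/1922.
r = √(98345/1922) ≈ 7.15.

7.15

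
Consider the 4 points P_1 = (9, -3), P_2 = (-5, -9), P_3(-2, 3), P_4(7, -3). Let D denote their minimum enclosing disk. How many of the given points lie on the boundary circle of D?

3

A smallest enclosing disk is always determined by at most three of the input points on its boundary.
The minimum enclosing circle is determined by three boundary points: P_1, P_2, P_3.
Their circumcentre is (1.22, -4.18) with r² = 61.9208.
The farthest remaining point P_4 is at distance² 34.8008 ≤ 61.9208.
The points at distance exactly r from the centre are P_1, P_2, P_3 — 3 points.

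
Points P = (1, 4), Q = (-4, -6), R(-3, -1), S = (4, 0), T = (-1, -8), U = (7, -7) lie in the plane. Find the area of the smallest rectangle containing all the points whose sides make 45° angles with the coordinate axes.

127.5

In coordinates u = x + y, v = x − y the rectangle is axis-aligned; the map (x,y)→(u,v) scales areas by 2.
u-values: 5, -10, -4, 4, -9, 0; range = 5 − (-10) = 15.
v-values: -3, 2, -2, 4, 7, 14; range = 14 − (-3) = 17.
Area = (15 × 17) / 2 = 127.5.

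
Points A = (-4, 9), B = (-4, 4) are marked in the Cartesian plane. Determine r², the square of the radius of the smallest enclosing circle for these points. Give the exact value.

The smallest circle enclosing two points has them as diameter endpoints.
Centre = midpoint = (-4, 6.5); r² = |AB|²/4 = 25/4 = 6.25.

6.25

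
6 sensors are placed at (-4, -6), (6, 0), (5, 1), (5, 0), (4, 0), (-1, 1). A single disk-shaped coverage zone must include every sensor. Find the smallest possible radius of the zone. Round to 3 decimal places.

5.831

The farthest pair is (-4, -6)–(6, 0) with squared distance 136. The circle on this segment as diameter has centre (1, -3) and r² = 136/4 = 34.
Check (5, 1): distance² to centre = 32 ≤ 34, so it lies inside.
All remaining points lie in this disk, and no smaller disk contains both endpoints, so this is the minimum enclosing circle.
r = √34 ≈ 5.831.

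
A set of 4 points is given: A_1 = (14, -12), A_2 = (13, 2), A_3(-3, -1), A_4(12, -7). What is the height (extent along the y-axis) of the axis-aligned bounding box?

14

max y = 2, min y = -12, so height = 14.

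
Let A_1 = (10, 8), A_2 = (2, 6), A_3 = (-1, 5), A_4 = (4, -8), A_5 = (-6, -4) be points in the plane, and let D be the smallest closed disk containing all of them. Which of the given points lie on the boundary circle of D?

A_1, A_4, A_5

The minimum enclosing circle of a finite set is fixed by two of the points (as a diameter) or three (as a circumcircle).
The minimum enclosing circle is determined by three boundary points: A_1, A_4, A_5.
Their circumcentre is (49/23, 42/23) with r² = 52925/529.
The farthest remaining point A_3 is at distance² 10513/529 ≤ 52925/529.
The points at distance exactly r from the centre are A_1, A_4, A_5 — 3 points.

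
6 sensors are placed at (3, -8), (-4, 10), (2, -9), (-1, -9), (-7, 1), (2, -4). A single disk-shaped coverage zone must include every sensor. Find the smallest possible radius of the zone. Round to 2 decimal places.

9.96

A smallest enclosing disk is always determined by at most three of the input points on its boundary.
The farthest pair is (-4, 10)–(2, -9) with squared distance 397. The circle on this segment as diameter has centre (-1, 0.5) and r² = 397/4 = 99.25.
Check (3, -8): distance² to centre = 88.25 ≤ 99.25, so it lies inside.
All remaining points lie in this disk, and no smaller disk contains both endpoints, so this is the minimum enclosing circle.
r = √(99.25) ≈ 9.96.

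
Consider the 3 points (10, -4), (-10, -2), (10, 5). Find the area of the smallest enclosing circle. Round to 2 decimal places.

Call the three points A, B, C in the order given.
Side lengths²: AB² = 404, AC² = 81, BC² = 449.
Since BC² = 449 < 404 + 81 = 485, the triangle is acute, so the smallest enclosing circle is the circumcircle.
Circumcentre = (0.35, 0.5), r² = 113.3725.
Area = π·r² = π·113.3725 ≈ 356.17.

356.17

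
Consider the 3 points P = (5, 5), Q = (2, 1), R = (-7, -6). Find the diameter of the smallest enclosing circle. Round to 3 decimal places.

Side lengths²: PQ² = 25, PR² = 265, QR² = 130.
Since PR² = 265 ≥ 130 + 25 = 155, the angle opposite PR is not acute, so the smallest enclosing circle has PR as diameter.
Centre = midpoint of PR = (-1, -0.5), r² = 265/4 = 66.25.
Diameter = 2r = 2√(66.25) ≈ 16.279.

16.279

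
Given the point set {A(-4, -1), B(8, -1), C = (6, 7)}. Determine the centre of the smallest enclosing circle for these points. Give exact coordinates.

Side lengths²: AB² = 144, AC² = 164, BC² = 68.
Since AC² = 164 < 144 + 68 = 212, the triangle is acute, so the smallest enclosing circle is the circumcircle.
Circumcentre = (2, 1.75), r² = 43.5625.
Centre = (2, 1.75).

(2, 1.75)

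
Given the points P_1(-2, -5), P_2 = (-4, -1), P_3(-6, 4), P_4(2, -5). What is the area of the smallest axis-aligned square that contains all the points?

81

The bounding box has width 8 and height 9.
An axis-aligned square enclosing the set must have side ≥ max(width, height).
So the minimum side is max(8, 9) = 9.
Area = 9² = 81.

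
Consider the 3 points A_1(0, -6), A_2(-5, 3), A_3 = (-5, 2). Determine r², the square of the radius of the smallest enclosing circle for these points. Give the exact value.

Side lengths²: A_1A_2² = 106, A_1A_3² = 89, A_2A_3² = 1.
Since A_1A_2² = 106 ≥ 89 + 1 = 90, the angle opposite A_1A_2 is not acute, so the smallest enclosing circle has A_1A_2 as diameter.
Centre = midpoint of A_1A_2 = (-2.5, -1.5), r² = 106/4 = 26.5.

26.5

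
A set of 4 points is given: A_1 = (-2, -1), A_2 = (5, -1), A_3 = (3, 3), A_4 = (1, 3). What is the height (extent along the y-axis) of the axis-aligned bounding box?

max y = 3, min y = -1, so height = 4.

4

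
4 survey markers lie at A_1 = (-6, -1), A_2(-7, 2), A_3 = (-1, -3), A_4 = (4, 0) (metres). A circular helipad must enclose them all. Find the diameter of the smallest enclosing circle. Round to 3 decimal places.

11.180

By Welzl's lemma the MEC is supported by two points (diametrically opposite) or three points (on a circumcircle).
The farthest pair is A_2–A_4 with squared distance 125. The circle on this segment as diameter has centre (-1.5, 1) and r² = 125/4 = 31.25.
Check A_1: distance² to centre = 24.25 ≤ 31.25, so it lies inside.
All remaining points lie in this disk, and no smaller disk contains both endpoints, so this is the minimum enclosing circle.
Diameter = 2r = 2√(31.25) ≈ 11.180.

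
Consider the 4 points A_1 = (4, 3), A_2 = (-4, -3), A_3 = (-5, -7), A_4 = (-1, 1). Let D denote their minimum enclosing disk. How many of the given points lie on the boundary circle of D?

2

By Welzl's lemma the MEC is supported by two points (diametrically opposite) or three points (on a circumcircle).
The farthest pair is A_1–A_3 with squared distance 181. The circle on this segment as diameter has centre (-0.5, -2) and r² = 181/4 = 45.25.
Check A_2: distance² to centre = 13.25 ≤ 45.25, so it lies inside.
All remaining points lie in this disk, and no smaller disk contains both endpoints, so this is the minimum enclosing circle.
The points at distance exactly r from the centre are A_1, A_3 — 2 points.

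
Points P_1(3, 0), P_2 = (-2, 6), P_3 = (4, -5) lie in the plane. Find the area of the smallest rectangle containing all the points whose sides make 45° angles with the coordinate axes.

In coordinates u = x + y, v = x − y the rectangle is axis-aligned; the map (x,y)→(u,v) scales areas by 2.
u-values: 3, 4, -1; range = 4 − (-1) = 5.
v-values: 3, -8, 9; range = 9 − (-8) = 17.
Area = (5 × 17) / 2 = 42.5.

42.5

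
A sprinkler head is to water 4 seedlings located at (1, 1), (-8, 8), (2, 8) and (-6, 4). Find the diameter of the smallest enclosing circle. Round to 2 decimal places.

11.52

By Welzl's lemma the MEC is supported by two points (diametrically opposite) or three points (on a circumcircle).
The minimum enclosing circle is determined by three boundary points: (1, 1), (-8, 8), (2, 8).
Their circumcentre is (-3, 36/7) with r² = 1625/49.
The farthest remaining point (-6, 4) is at distance² 505/49 ≤ 1625/49.
Diameter = 2r = 2√(1625/49) ≈ 11.52.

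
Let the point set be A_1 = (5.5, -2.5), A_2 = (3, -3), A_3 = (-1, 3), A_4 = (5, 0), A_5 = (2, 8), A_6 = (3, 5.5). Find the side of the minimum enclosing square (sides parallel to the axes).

11

The bounding box has width 6.5 and height 11.
An axis-aligned square enclosing the set must have side ≥ max(width, height).
So the minimum side is max(6.5, 11) = 11.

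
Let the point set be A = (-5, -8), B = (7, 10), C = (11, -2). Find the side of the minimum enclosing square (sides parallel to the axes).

18

The bounding box has width 16 and height 18.
An axis-aligned square enclosing the set must have side ≥ max(width, height).
So the minimum side is max(16, 18) = 18.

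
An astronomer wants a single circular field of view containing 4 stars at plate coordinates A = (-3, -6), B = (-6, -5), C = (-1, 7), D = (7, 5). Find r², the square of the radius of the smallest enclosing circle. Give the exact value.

The minimum enclosing circle of a finite set is fixed by two of the points (as a diameter) or three (as a circumcircle).
The farthest pair is B–D with squared distance 269. The circle on this segment as diameter has centre (0.5, 0) and r² = 269/4 = 67.25.
Check A: distance² to centre = 48.25 ≤ 67.25, so it lies inside.
All remaining points lie in this disk, and no smaller disk contains both endpoints, so this is the minimum enclosing circle.

67.25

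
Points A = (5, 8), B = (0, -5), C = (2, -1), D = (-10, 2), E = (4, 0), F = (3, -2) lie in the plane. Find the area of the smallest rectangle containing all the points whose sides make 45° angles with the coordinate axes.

In coordinates u = x + y, v = x − y the rectangle is axis-aligned; the map (x,y)→(u,v) scales areas by 2.
u-values: 13, -5, 1, -8, 4, 1; range = 13 − (-8) = 21.
v-values: -3, 5, 3, -12, 4, 5; range = 5 − (-12) = 17.
Area = (21 × 17) / 2 = 178.5.

178.5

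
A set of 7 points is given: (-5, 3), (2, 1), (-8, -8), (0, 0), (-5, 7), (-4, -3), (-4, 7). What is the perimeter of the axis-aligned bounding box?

Width = max x − min x = 2 − (-8) = 10.
Height = max y − min y = 7 − (-8) = 15.
Perimeter = 2(10 + 15) = 50.

50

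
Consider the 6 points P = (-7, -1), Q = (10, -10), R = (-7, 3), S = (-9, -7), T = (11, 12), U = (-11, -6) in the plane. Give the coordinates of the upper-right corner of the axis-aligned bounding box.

x-range [-11, 11], y-range [-10, 12].
The upper-right corner is (11, 12).

(11, 12)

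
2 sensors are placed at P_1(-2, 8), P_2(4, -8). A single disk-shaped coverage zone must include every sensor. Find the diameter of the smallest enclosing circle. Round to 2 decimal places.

17.09

The smallest circle enclosing two points has them as diameter endpoints.
Centre = midpoint = (1, 0); r² = |P_1P_2|²/4 = 292/4 = 73.
Diameter = 2r = 2√73 ≈ 17.09.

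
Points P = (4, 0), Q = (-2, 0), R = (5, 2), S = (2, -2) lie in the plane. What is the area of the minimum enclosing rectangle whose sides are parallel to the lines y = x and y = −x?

In coordinates u = x + y, v = x − y the rectangle is axis-aligned; the map (x,y)→(u,v) scales areas by 2.
u-values: 4, -2, 7, 0; range = 7 − (-2) = 9.
v-values: 4, -2, 3, 4; range = 4 − (-2) = 6.
Area = (9 × 6) / 2 = 27.

27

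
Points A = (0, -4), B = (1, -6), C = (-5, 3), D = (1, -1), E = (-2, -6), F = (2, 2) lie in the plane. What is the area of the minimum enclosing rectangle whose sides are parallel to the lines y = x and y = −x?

90

In coordinates u = x + y, v = x − y the rectangle is axis-aligned; the map (x,y)→(u,v) scales areas by 2.
u-values: -4, -5, -2, 0, -8, 4; range = 4 − (-8) = 12.
v-values: 4, 7, -8, 2, 4, 0; range = 7 − (-8) = 15.
Area = (12 × 15) / 2 = 90.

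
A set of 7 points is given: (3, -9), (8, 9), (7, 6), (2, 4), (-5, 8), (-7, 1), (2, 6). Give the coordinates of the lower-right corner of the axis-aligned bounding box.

x-range [-7, 8], y-range [-9, 9].
The lower-right corner is (8, -9).

(8, -9)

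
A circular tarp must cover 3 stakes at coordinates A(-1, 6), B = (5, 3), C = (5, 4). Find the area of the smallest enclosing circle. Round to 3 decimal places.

35.343

Side lengths²: AB² = 45, AC² = 40, BC² = 1.
Since AB² = 45 ≥ 40 + 1 = 41, the angle opposite AB is not acute, so the smallest enclosing circle has AB as diameter.
Centre = midpoint of AB = (2, 4.5), r² = 45/4 = 11.25.
Area = π·r² = π·11.25 ≈ 35.343.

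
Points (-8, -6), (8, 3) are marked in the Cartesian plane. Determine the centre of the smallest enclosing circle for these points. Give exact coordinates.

The smallest circle enclosing two points has them as diameter endpoints.
Centre = midpoint = (0, -1.5); r² = |(-8, -6)−(8, 3)|²/4 = 337/4 = 84.25.
Centre = (0, -1.5).

(0, -1.5)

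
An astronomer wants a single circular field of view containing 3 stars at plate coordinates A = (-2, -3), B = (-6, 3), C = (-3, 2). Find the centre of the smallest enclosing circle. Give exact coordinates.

(-4, 0)

Side lengths²: AB² = 52, AC² = 26, BC² = 10.
Since AB² = 52 ≥ 26 + 10 = 36, the angle opposite AB is not acute, so the smallest enclosing circle has AB as diameter.
Centre = midpoint of AB = (-4, 0), r² = 52/4 = 13.
Centre = (-4, 0).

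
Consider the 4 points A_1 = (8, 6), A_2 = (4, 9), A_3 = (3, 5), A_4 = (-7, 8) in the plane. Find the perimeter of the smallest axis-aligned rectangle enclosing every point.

38

Width = max x − min x = 8 − (-7) = 15.
Height = max y − min y = 9 − 5 = 4.
Perimeter = 2(15 + 4) = 38.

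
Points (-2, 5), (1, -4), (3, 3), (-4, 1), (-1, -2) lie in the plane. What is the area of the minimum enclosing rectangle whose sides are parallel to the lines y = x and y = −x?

54

In coordinates u = x + y, v = x − y the rectangle is axis-aligned; the map (x,y)→(u,v) scales areas by 2.
u-values: 3, -3, 6, -3, -3; range = 6 − (-3) = 9.
v-values: -7, 5, 0, -5, 1; range = 5 − (-7) = 12.
Area = (9 × 12) / 2 = 54.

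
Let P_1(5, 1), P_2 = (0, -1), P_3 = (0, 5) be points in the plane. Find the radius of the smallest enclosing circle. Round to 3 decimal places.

3.448

Side lengths²: P_1P_2² = 29, P_1P_3² = 41, P_2P_3² = 36.
Since P_1P_3² = 41 < 36 + 29 = 65, the triangle is acute, so the smallest enclosing circle is the circumcircle.
Circumcentre = (1.7, 2), r² = 11.89.
r = √(11.89) ≈ 3.448.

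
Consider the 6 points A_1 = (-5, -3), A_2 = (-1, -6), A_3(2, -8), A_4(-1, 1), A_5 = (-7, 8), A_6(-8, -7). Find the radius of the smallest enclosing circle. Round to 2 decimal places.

By Welzl's lemma the MEC is supported by two points (diametrically opposite) or three points (on a circumcircle).
The farthest pair is A_3–A_5 with squared distance 337. The circle on this segment as diameter has centre (-2.5, 0) and r² = 337/4 = 84.25.
Check A_1: distance² to centre = 15.25 ≤ 84.25, so it lies inside.
All remaining points lie in this disk, and no smaller disk contains both endpoints, so this is the minimum enclosing circle.
r = √(84.25) ≈ 9.18.

9.18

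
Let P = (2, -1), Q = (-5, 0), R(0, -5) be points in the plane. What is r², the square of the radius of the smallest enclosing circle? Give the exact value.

125/9

Side lengths²: PQ² = 50, PR² = 20, QR² = 50.
Since QR² = 50 < 50 + 20 = 70, the triangle is acute, so the smallest enclosing circle is the circumcircle.
Circumcentre = (-5/3, -5/3), r² = 125/9.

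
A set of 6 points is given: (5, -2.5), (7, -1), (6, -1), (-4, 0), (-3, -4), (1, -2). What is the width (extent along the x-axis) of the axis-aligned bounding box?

max x = 7, min x = -4, so width = 11.

11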